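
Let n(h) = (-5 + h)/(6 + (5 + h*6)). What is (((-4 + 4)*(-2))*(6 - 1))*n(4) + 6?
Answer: 6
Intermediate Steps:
n(h) = (-5 + h)/(11 + 6*h) (n(h) = (-5 + h)/(6 + (5 + 6*h)) = (-5 + h)/(11 + 6*h))
(((-4 + 4)*(-2))*(6 - 1))*n(4) + 6 = (((-4 + 4)*(-2))*(6 - 1))*((-5 + 4)/(11 + 6*4)) + 6 = ((0*(-2))*5)*(-1/(11 + 24)) + 6 = (0*5)*(-1/35) + 6 = 0*((1/35)*(-1)) + 6 = 0*(-1/35) + 6 = 0 + 6 = 6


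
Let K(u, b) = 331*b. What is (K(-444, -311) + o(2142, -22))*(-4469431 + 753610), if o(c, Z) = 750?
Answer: 379723463811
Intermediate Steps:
(K(-444, -311) + o(2142, -22))*(-4469431 + 753610) = (331*(-311) + 750)*(-4469431 + 753610) = (-102941 + 750)*(-3715821) = -102191*(-3715821) = 379723463811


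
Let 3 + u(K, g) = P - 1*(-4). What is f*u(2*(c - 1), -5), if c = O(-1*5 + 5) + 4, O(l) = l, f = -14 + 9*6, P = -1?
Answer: 0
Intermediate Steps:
f = 40 (f = -14 + 54 = 40)
c = 4 (c = (-1*5 + 5) + 4 = (-5 + 5) + 4 = 0 + 4 = 4)
u(K, g) = 0 (u(K, g) = -3 + (-1 - 1*(-4)) = -3 + (-1 + 4) = -3 + 3 = 0)
f*u(2*(c - 1), -5) = 40*0 = 0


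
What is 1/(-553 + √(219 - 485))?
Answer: -79/43725 - I*√266/306075 ≈ -0.0018067 - 5.3286e-5*I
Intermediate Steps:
1/(-553 + √(219 - 485)) = 1/(-553 + √(-266)) = 1/(-553 + I*√266)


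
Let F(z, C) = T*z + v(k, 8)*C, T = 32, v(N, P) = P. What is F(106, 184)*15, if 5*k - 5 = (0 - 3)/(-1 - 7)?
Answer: 72960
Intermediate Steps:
k = 43/40 (k = 1 + ((0 - 3)/(-1 - 7))/5 = 1 + (-3/(-8))/5 = 1 + (-3*(-1/8))/5 = 1 + (1/5)*(3/8) = 1 + 3/40 = 43/40 ≈ 1.0750)
F(z, C) = 8*C + 32*z (F(z, C) = 32*z + 8*C = 8*C + 32*z)
F(106, 184)*15 = (8*184 + 32*106)*15 = (1472 + 3392)*15 = 4864*15 = 72960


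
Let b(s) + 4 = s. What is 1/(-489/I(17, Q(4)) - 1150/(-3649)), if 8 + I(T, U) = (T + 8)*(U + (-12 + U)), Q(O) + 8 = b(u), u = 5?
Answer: 2401042/2541061 ≈ 0.94490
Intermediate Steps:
b(s) = -4 + s
Q(O) = -7 (Q(O) = -8 + (-4 + 5) = -8 + 1 = -7)
I(T, U) = -8 + (-12 + 2*U)*(8 + T) (I(T, U) = -8 + (T + 8)*(U + (-12 + U)) = -8 + (8 + T)*(-12 + 2*U) = -8 + (-12 + 2*U)*(8 + T))
1/(-489/I(17, Q(4)) - 1150/(-3649)) = 1/(-489/(-104 - 12*17 + 16*(-7) + 2*17*(-7)) - 1150/(-3649)) = 1/(-489/(-104 - 204 - 112 - 238) - 1150*(-1/3649)) = 1/(-489/(-658) + 1150/3649) = 1/(-489*(-1/658) + 1150/3649) = 1/(489/658 + 1150/3649) = 1/(2541061/2401042) = 2401042/2541061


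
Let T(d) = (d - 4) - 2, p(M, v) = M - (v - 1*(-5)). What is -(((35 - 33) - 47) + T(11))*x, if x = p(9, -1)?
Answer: 200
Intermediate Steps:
p(M, v) = -5 + M - v (p(M, v) = M - (v + 5) = M - (5 + v) = M + (-5 - v) = -5 + M - v)
x = 5 (x = -5 + 9 - 1*(-1) = -5 + 9 + 1 = 5)
T(d) = -6 + d (T(d) = (-4 + d) - 2 = -6 + d)
-(((35 - 33) - 47) + T(11))*x = -(((35 - 33) - 47) + (-6 + 11))*5 = -((2 - 47) + 5)*5 = -(-45 + 5)*5 = -(-40)*5 = -1*(-200) = 200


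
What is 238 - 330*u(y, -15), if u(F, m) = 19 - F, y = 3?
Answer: -5042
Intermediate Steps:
238 - 330*u(y, -15) = 238 - 330*(19 - 1*3) = 238 - 330*(19 - 3) = 238 - 330*16 = 238 - 5280 = -5042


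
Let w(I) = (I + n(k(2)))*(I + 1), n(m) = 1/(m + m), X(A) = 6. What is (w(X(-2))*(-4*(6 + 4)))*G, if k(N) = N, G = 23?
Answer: -40250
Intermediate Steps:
n(m) = 1/(2*m)
w(I) = (1 + I)*(¼ + I) (w(I) = (I + (½)/2)*(I + 1) = (I + (½)*(½))*(1 + I) = (I + ¼)*(1 + I) = (¼ + I)*(1 + I) = (1 + I)*(¼ + I))
(w(X(-2))*(-4*(6 + 4)))*G = ((¼ + 6² + (5/4)*6)*(-4*(6 + 4)))*23 = ((¼ + 36 + 15/2)*(-4*10))*23 = ((175/4)*(-40))*23 = -1750*23 = -40250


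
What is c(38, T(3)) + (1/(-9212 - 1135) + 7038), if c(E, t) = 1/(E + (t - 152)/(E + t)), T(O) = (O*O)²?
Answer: 324132776728/46054497 ≈ 7038.0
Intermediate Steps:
T(O) = O⁴ (T(O) = (O²)² = O⁴)
c(E, t) = 1/(E + (-152 + t)/(E + t))
c(38, T(3)) + (1/(-9212 - 1135) + 7038) = (38 + 3⁴)/(-152 + 3⁴ + 38² + 38*3⁴) + (1/(-9212 - 1135) + 7038) = (38 + 81)/(-152 + 81 + 1444 + 38*81) + (1/(-10347) + 7038) = 119/(-152 + 81 + 1444 + 3078) + (-1/10347 + 7038) = 119/4451 + 72822185/10347 = 324132776728/46054497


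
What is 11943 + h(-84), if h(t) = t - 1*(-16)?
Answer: 11875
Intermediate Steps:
h(t) = 16 + t (h(t) = t + 16 = 16 + t)
11943 + h(-84) = 11943 + (16 - 84) = 11943 - 68 = 11875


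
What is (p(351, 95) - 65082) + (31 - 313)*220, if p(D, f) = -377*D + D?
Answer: -259098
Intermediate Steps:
p(D, f) = -376*D
(p(351, 95) - 65082) + (31 - 313)*220 = (-376*351 - 65082) + (31 - 313)*220 = (-131976 - 65082) - 282*220 = -197058 - 62040 = -259098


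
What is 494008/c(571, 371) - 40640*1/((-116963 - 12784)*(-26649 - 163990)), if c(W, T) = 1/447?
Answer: 5461985982798232168/24734838333 ≈ 2.2082e+8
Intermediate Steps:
c(W, T) = 1/447
494008/c(571, 371) - 40640*1/((-116963 - 12784)*(-26649 - 163990)) = 494008/(1/447) - 40640*1/((-116963 - 12784)*(-26649 - 163990)) = 494008*447 - 40640/((-129747*(-190639))) = 220821576 - 40640/24734838333 = 5461985982798232168/24734838333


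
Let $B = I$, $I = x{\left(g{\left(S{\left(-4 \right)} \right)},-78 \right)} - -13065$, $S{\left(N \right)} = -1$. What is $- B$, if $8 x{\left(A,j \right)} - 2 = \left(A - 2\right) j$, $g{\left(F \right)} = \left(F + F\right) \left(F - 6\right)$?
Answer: $- \frac{51793}{4} \approx -12948.0$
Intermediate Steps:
$g{\left(F \right)} = 2 F \left(-6 + F\right)$
$x{\left(A,j \right)} = \frac{1}{4} + \frac{j \left(-2 + A\right)}{8}$ ($x{\left(A,j \right)} = \frac{1}{4} + \frac{\left(A - 2\right) j}{8} = \frac{1}{4} + \frac{\left(-2 + A\right) j}{8} = \frac{1}{4} + \frac{j \left(-2 + A\right)}{8}$)
$I = \frac{51793}{4}$ ($I = \left(\frac{1}{4} - - \frac{39}{2} + \frac{1}{8} \cdot 2 \left(-1\right) \left(-6 - 1\right) \left(-78\right)\right) - -13065 = \left(\frac{1}{4} + \frac{39}{2} + \frac{1}{8} \cdot 2 \left(-1\right) \left(-7\right) \left(-78\right)\right) + 13065 = \left(\frac{1}{4} + \frac{39}{2} + \frac{1}{8} \cdot 14 \left(-78\right)\right) + 13065 = \left(\frac{1}{4} + \frac{39}{2} - \frac{273}{2}\right) + 13065 = - \frac{467}{4} + 13065 = \frac{51793}{4} \approx 12948.0$)
$B = \frac{51793}{4} \approx 12948.0$
$- B = \left(-1\right) \frac{51793}{4} = - \frac{51793}{4}$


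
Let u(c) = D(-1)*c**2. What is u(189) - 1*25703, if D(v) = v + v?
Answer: -97145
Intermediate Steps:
D(v) = 2*v
u(c) = -2*c**2 (u(c) = (2*(-1))*c**2 = -2*c**2)
u(189) - 1*25703 = -2*189**2 - 1*25703 = -2*35721 - 25703 = -71442 - 25703 = -97145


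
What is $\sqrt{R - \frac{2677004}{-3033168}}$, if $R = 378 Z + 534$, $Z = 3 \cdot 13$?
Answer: $\frac{\sqrt{2196077677911039}}{379146} \approx 123.6$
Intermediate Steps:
$Z = 39$
$R = 15276$ ($R = 378 \cdot 39 + 534 = 14742 + 534 = 15276$)
$\sqrt{R - \frac{2677004}{-3033168}} = \sqrt{15276 - \frac{2677004}{-3033168}} = \sqrt{15276 - - \frac{669251}{758292}} = \sqrt{15276 + \frac{669251}{758292}} = \sqrt{\frac{11584337843}{758292}} = \frac{\sqrt{2196077677911039}}{379146}$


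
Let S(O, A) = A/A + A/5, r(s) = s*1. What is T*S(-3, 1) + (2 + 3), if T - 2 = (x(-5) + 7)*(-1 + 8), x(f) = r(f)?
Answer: 121/5 ≈ 24.200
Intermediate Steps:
r(s) = s
x(f) = f
T = 16 (T = 2 + (-5 + 7)*(-1 + 8) = 2 + 2*7 = 2 + 14 = 16)
S(O, A) = 1 + A/5 (S(O, A) = 1 + A*(⅕) = 1 + A/5)
T*S(-3, 1) + (2 + 3) = 16*(1 + (⅕)*1) + (2 + 3) = 16*(1 + ⅕) + 5 = 16*(6/5) + 5 = 96/5 + 5 = 121/5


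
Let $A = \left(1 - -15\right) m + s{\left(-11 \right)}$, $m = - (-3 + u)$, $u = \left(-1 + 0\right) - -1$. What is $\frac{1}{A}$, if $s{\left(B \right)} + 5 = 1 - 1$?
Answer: $\frac{1}{43} \approx 0.023256$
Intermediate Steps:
$u = 0$ ($u = -1 + 1 = 0$)
$m = 3$ ($m = - (-3 + 0) = \left(-1\right) \left(-3\right) = 3$)
$s{\left(B \right)} = -5$ ($s{\left(B \right)} = -5 + \left(1 - 1\right) = -5 + 0 = -5$)
$A = 43$ ($A = \left(1 - -15\right) 3 - 5 = \left(1 + 15\right) 3 - 5 = 16 \cdot 3 - 5 = 48 - 5 = 43$)
$\frac{1}{A} = \frac{1}{43}$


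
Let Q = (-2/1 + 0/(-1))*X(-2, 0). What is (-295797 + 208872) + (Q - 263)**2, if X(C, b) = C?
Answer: -19844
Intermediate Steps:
Q = 4 (Q = (-2/1 + 0/(-1))*(-2) = (-2*1 + 0*(-1))*(-2) = (-2 + 0)*(-2) = -2*(-2) = 4)
(-295797 + 208872) + (Q - 263)**2 = (-295797 + 208872) + (4 - 263)**2 = -86925 + (-259)**2 = -86925 + 67081 = -19844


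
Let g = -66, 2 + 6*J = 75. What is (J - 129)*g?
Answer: 7711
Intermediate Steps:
J = 73/6 (J = -1/3 + (1/6)*75 = -1/3 + 25/2 = 73/6 ≈ 12.167)
(J - 129)*g = (73/6 - 129)*(-66) = -701/6*(-66) = 7711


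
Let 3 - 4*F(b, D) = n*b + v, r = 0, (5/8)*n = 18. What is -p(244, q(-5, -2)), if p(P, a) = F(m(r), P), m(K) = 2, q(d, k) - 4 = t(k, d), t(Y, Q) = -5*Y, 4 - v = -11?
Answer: 87/5 ≈ 17.400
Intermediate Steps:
n = 144/5 (n = (8/5)*18 = 144/5 ≈ 28.800)
v = 15 (v = 4 - 1*(-11) = 4 + 11 = 15)
q(d, k) = 4 - 5*k
F(b, D) = -3 - 36*b/5 (F(b, D) = 3/4 - (144*b/5 + 15)/4 = 3/4 - (15 + 144*b/5)/4 = 3/4 + (-15/4 - 36*b/5) = -3 - 36*b/5)
p(P, a) = -87/5 (p(P, a) = -3 - 36/5*2 = -3 - 72/5 = -87/5)
-p(244, q(-5, -2)) = -1*(-87/5) = 87/5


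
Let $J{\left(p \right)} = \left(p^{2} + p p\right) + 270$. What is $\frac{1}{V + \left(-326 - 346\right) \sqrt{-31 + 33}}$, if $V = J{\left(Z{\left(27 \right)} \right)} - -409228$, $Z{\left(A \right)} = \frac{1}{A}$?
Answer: $\frac{7772286717}{3182718745200316} + \frac{3188646 \sqrt{2}}{795679686300079} \approx 2.4477 \cdot 10^{-6}$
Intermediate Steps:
$J{\left(p \right)} = 270 + 2 p^{2}$ ($J{\left(p \right)} = \left(p^{2} + p^{2}\right) + 270 = 2 p^{2} + 270 = 270 + 2 p^{2}$)
$V = \frac{298524044}{729}$ ($V = \left(270 + 2 \left(\frac{1}{27}\right)^{2}\right) - -409228 = \left(270 + \frac{2}{729}\right) + 409228 = \frac{196832}{729} + 409228 = \frac{298524044}{729} \approx 4.095 \cdot 10^{5}$)
$\frac{1}{V + \left(-326 - 346\right) \sqrt{-31 + 33}} = \frac{1}{\frac{298524044}{729} + \left(-326 - 346\right) \sqrt{-31 + 33}} = \frac{1}{\frac{298524044}{729} - 672 \sqrt{2}}$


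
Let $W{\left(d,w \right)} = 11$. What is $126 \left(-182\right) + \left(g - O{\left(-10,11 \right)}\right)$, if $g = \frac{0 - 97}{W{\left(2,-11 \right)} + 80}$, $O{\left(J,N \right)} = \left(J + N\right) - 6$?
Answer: $- \frac{2086454}{91} \approx -22928.0$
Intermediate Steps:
$O{\left(J,N \right)} = -6 + J + N$
$g = - \frac{97}{91}$ ($g = \frac{0 - 97}{11 + 80} = - \frac{97}{91} \approx -1.0659$)
$126 \left(-182\right) + \left(g - O{\left(-10,11 \right)}\right) = 126 \left(-182\right) - - \frac{358}{91} = -22932 - - \frac{358}{91} = -22932 + \left(- \frac{97}{91} + 5\right) = -22932 + \frac{358}{91} = - \frac{2086454}{91}$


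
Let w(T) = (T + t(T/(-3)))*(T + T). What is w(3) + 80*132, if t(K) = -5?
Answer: 10548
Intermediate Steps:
w(T) = 2*T*(-5 + T) (w(T) = (T - 5)*(T + T) = (-5 + T)*(2*T) = 2*T*(-5 + T))
w(3) + 80*132 = 2*3*(-5 + 3) + 80*132 = 2*3*(-2) + 10560 = -12 + 10560 = 10548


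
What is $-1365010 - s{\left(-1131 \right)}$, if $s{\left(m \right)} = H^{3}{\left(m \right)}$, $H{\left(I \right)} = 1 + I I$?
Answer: $-2093035758429844538$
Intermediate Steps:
$H{\left(I \right)} = 1 + I^{2}$
$s{\left(m \right)} = \left(1 + m^{2}\right)^{3}$
$-1365010 - s{\left(-1131 \right)} = -1365010 - \left(1 + \left(-1131\right)^{2}\right)^{3} = -1365010 - \left(1 + 1279161\right)^{3} = -1365010 - 1279162^{3} = -1365010 - 2093035758428479528 = -2093035758429844538$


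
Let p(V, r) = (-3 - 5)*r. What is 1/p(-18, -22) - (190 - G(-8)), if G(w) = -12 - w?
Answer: -34143/176 ≈ -193.99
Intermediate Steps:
p(V, r) = -8*r
1/p(-18, -22) - (190 - G(-8)) = 1/(-8*(-22)) - (190 - (-12 - 1*(-8))) = 1/176 - (190 - (-12 + 8)) = 1/176 - (190 - 1*(-4)) = 1/176 - (190 + 4) = 1/176 - 1*194 = 1/176 - 194 = -34143/176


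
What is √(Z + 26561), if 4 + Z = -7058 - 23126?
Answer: 3*I*√403 ≈ 60.225*I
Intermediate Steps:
Z = -30188 (Z = -4 + (-7058 - 23126) = -4 - 30184 = -30188)
√(Z + 26561) = √(-30188 + 26561) = √(-3627) = 3*I*√403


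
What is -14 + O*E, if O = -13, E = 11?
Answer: -157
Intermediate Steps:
-14 + O*E = -14 - 13*11 = -14 - 143 = -157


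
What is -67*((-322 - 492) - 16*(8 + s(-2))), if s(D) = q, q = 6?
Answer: 69546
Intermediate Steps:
s(D) = 6
-67*((-322 - 492) - 16*(8 + s(-2))) = -67*((-322 - 492) - 16*(8 + 6)) = -67*(-814 - 16*14) = -67*(-814 - 224) = -67*(-1038) = 69546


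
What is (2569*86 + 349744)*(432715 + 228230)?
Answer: 377186770710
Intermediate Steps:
(2569*86 + 349744)*(432715 + 228230) = (220934 + 349744)*660945 = 570678*660945 = 377186770710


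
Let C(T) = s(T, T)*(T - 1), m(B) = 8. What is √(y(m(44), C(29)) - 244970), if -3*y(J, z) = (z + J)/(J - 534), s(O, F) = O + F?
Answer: I*√16944258394/263 ≈ 494.94*I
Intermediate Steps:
s(O, F) = F + O
C(T) = 2*T*(-1 + T) (C(T) = (T + T)*(T - 1) = (2*T)*(-1 + T) = 2*T*(-1 + T))
y(J, z) = -(J + z)/(3*(-534 + J)) (y(J, z) = -(z + J)/(3*(J - 534)) = -(J + z)/(3*(-534 + J)))
√(y(m(44), C(29)) - 244970) = √((-1*8 - 2*29*(-1 + 29))/(3*(-534 + 8)) - 244970) = √((⅓)*(-8 - 2*29*28)/(-526) - 244970) = √((⅓)*(-1/526)*(-8 - 1*1624) - 244970) = √((⅓)*(-1/526)*(-8 - 1624) - 244970) = √((⅓)*(-1/526)*(-1632) - 244970) = √(272/263 - 244970) = √(-64426838/263) = I*√16944258394/263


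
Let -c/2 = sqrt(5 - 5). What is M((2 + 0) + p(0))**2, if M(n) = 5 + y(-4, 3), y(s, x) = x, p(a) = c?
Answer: 64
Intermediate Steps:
c = 0 (c = -2*sqrt(5 - 5) = -2*sqrt(0) = -2*0 = 0)
p(a) = 0
M(n) = 8 (M(n) = 5 + 3 = 8)
M((2 + 0) + p(0))**2 = 8**2 = 64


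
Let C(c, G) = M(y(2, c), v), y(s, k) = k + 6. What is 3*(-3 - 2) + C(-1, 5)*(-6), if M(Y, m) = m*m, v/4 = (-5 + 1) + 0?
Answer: -1551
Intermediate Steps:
y(s, k) = 6 + k
v = -16 (v = 4*((-5 + 1) + 0) = 4*(-4 + 0) = 4*(-4) = -16)
M(Y, m) = m**2
C(c, G) = 256 (C(c, G) = (-16)**2 = 256)
3*(-3 - 2) + C(-1, 5)*(-6) = 3*(-3 - 2) + 256*(-6) = 3*(-5) - 1536 = -15 - 1536 = -1551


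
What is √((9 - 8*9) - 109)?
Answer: 2*I*√43 ≈ 13.115*I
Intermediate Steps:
√((9 - 8*9) - 109) = √((9 - 72) - 109) = √(-63 - 109) = √(-172) = 2*I*√43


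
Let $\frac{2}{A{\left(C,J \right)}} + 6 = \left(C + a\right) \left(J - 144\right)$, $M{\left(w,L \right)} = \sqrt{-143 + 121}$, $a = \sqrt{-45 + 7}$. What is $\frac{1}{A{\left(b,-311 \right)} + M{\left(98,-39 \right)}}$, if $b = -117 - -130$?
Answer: $\frac{5921 + 455 i \sqrt{38}}{-2 + i \sqrt{22} \left(5921 + 455 i \sqrt{38}\right)} \approx -1.2539 \cdot 10^{-5} - 0.21319 i$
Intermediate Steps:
$a = i \sqrt{38}$ ($a = \sqrt{-38} = i \sqrt{38} \approx 6.1644 i$)
$b = 13$ ($b = -117 + 130 = 13$)
$M{\left(w,L \right)} = i \sqrt{22}$ ($M{\left(w,L \right)} = \sqrt{-22} = i \sqrt{22}$)
$A{\left(C,J \right)} = \frac{2}{-6 + \left(-144 + J\right) \left(C + i \sqrt{38}\right)}$ ($A{\left(C,J \right)} = \frac{2}{-6 + \left(C + i \sqrt{38}\right) \left(J - 144\right)} = \frac{2}{-6 + \left(C + i \sqrt{38}\right) \left(-144 + J\right)} = \frac{2}{-6 + \left(-144 + J\right) \left(C + i \sqrt{38}\right)}$)
$\frac{1}{A{\left(b,-311 \right)} + M{\left(98,-39 \right)}} = \frac{1}{\frac{2}{-6 - 1872 + 13 \left(-311\right) - 144 i \sqrt{38} + i \left(-311\right) \sqrt{38}} + i \sqrt{22}} = \frac{1}{\frac{2}{-6 - 1872 - 4043 - 144 i \sqrt{38} - 311 i \sqrt{38}} + i \sqrt{22}} = \frac{1}{\frac{2}{-5921 - 455 i \sqrt{38}} + i \sqrt{22}}$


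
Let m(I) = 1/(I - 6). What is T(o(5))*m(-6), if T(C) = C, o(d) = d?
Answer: -5/12 ≈ -0.41667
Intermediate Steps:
m(I) = 1/(-6 + I)
T(o(5))*m(-6) = 5/(-6 - 6) = 5/(-12) = 5*(-1/12) = -5/12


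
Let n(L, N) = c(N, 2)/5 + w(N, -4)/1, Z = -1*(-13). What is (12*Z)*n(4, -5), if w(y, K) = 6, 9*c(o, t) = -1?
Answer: 13988/15 ≈ 932.53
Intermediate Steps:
c(o, t) = -1/9 (c(o, t) = (1/9)*(-1) = -1/9)
Z = 13
n(L, N) = 269/45 (n(L, N) = -1/9/5 + 6/1 = -1/9*1/5 + 6*1 = -1/45 + 6 = 269/45)
(12*Z)*n(4, -5) = (12*13)*(269/45) = 156*(269/45) = 13988/15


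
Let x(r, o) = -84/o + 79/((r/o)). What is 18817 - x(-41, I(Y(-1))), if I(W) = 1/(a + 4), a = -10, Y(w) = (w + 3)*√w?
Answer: 4504919/246 ≈ 18313.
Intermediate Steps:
Y(w) = √w*(3 + w) (Y(w) = (3 + w)*√w = √w*(3 + w))
I(W) = -⅙ (I(W) = 1/(-10 + 4) = 1/(-6) = -⅙)
x(r, o) = -84/o + 79*o/r (x(r, o) = -84/o + 79*(o/r) = -84/o + 79*o/r)
18817 - x(-41, I(Y(-1))) = 18817 - (-84/(-⅙) + 79*(-⅙)/(-41)) = 18817 - (-84*(-6) + 79*(-⅙)*(-1/41)) = 18817 - (504 + 79/246) = 18817 - 1*124063/246 = 18817 - 124063/246 = 4504919/246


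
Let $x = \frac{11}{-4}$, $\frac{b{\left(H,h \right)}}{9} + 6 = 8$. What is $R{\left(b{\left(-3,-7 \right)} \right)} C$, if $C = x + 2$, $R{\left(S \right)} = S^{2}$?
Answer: $-243$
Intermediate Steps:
$b{\left(H,h \right)} = 18$ ($b{\left(H,h \right)} = -54 + 9 \cdot 8 = -54 + 72 = 18$)
$x = - \frac{11}{4}$ ($x = 11 \left(- \frac{1}{4}\right) = - \frac{11}{4} \approx -2.75$)
$C = - \frac{3}{4}$ ($C = - \frac{11}{4} + 2 = - \frac{3}{4} \approx -0.75$)
$R{\left(b{\left(-3,-7 \right)} \right)} C = 18^{2} \left(- \frac{3}{4}\right) = 324 \left(- \frac{3}{4}\right) = -243$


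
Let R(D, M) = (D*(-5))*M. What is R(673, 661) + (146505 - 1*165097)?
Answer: -2242857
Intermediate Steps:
R(D, M) = -5*D*M (R(D, M) = (-5*D)*M = -5*D*M)
R(673, 661) + (146505 - 1*165097) = -5*673*661 + (146505 - 1*165097) = -2224265 + (146505 - 165097) = -2224265 - 18592 = -2242857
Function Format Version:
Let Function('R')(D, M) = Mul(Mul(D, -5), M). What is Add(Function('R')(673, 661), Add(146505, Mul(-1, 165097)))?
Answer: -2242857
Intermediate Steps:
Function('R')(D, M) = Mul(-5, D, M) (Function('R')(D, M) = Mul(Mul(-5, D), M) = Mul(-5, D, M))
Add(Function('R')(673, 661), Add(146505, Mul(-1, 165097))) = Add(Mul(-5, 673, 661), Add(146505, Mul(-1, 165097))) = Add(-2224265, Add(146505, -165097)) = Add(-2224265, -18592) = -2242857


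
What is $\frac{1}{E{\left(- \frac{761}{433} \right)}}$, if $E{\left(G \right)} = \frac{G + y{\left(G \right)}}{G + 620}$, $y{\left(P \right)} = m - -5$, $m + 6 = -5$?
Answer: $- \frac{267699}{3359} \approx -79.696$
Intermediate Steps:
$m = -11$ ($m = -6 - 5 = -11$)
$y{\left(P \right)} = -6$ ($y{\left(P \right)} = -11 - -5 = -11 + 5 = -6$)
$E{\left(G \right)} = \frac{-6 + G}{620 + G}$ ($E{\left(G \right)} = \frac{G - 6}{G + 620} = \frac{-6 + G}{620 + G}$)
$\frac{1}{E{\left(- \frac{761}{433} \right)}} = \frac{1}{\frac{1}{620 - \frac{761}{433}} \left(-6 - \frac{761}{433}\right)} = \frac{1}{\frac{1}{\frac{267699}{433}} \left(- \frac{3359}{433}\right)} = \frac{1}{\frac{433}{267699} \left(- \frac{3359}{433}\right)} = \frac{1}{- \frac{3359}{267699}} = - \frac{267699}{3359}$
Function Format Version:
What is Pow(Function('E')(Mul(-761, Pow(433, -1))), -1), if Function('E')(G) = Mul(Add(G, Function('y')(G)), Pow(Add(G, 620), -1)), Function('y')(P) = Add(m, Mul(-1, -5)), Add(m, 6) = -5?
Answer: Rational(-267699, 3359) ≈ -79.696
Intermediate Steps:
m = -11 (m = Add(-6, -5) = -11)
Function('y')(P) = -6 (Function('y')(P) = Add(-11, Mul(-1, -5)) = Add(-11, 5) = -6)
Function('E')(G) = Mul(Pow(Add(620, G), -1), Add(-6, G)) (Function('E')(G) = Mul(Add(G, -6), Pow(Add(G, 620), -1)) = Mul(Add(-6, G), Pow(Add(620, G), -1)) = Mul(Pow(Add(620, G), -1), Add(-6, G)))
Pow(Function('E')(Mul(-761, Pow(433, -1))), -1) = Pow(Mul(Pow(Add(620, Mul(-761, Pow(433, -1))), -1), Add(-6, Mul(-761, Pow(433, -1)))), -1) = Pow(Mul(Pow(Add(620, Mul(-761, Rational(1, 433))), -1), Add(-6, Mul(-761, Rational(1, 433)))), -1) = Pow(Mul(Pow(Add(620, Rational(-761, 433)), -1), Add(-6, Rational(-761, 433))), -1) = Pow(Mul(Pow(Rational(267699, 433), -1), Rational(-3359, 433)), -1) = Pow(Mul(Rational(433, 267699), Rational(-3359, 433)), -1) = Pow(Rational(-3359, 267699), -1) = Rational(-267699, 3359)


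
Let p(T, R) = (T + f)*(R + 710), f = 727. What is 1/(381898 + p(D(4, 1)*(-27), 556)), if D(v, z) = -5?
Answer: 1/1473190 ≈ 6.7880e-7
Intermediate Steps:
p(T, R) = (710 + R)*(727 + T) (p(T, R) = (T + 727)*(R + 710) = (727 + T)*(710 + R) = (710 + R)*(727 + T))
1/(381898 + p(D(4, 1)*(-27), 556)) = 1/(381898 + (516170 + 710*(-5*(-27)) + 727*556 + 556*(-5*(-27)))) = 1/(381898 + (516170 + 710*135 + 404212 + 556*135)) = 1/(381898 + (516170 + 95850 + 404212 + 75060)) = 1/(381898 + 1091292) = 1/1473190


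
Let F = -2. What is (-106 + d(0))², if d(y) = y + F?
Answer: 11664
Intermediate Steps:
d(y) = -2 + y (d(y) = y - 2 = -2 + y)
(-106 + d(0))² = (-106 + (-2 + 0))² = (-106 - 2)² = (-108)² = 11664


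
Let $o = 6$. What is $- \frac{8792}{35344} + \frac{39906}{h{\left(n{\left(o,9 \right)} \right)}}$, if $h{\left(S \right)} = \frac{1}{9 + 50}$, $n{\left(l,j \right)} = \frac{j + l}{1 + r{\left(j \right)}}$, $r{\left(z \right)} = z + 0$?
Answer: $\frac{10401976673}{4418} \approx 2.3545 \cdot 10^{6}$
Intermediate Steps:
$r{\left(z \right)} = z$
$n{\left(l,j \right)} = \frac{j + l}{1 + j}$
$h{\left(S \right)} = \frac{1}{59}$
$- \frac{8792}{35344} + \frac{39906}{h{\left(n{\left(o,9 \right)} \right)}} = - \frac{8792}{35344} + 39906 \frac{1}{\frac{1}{59}} = \left(-8792\right) \frac{1}{35344} + 39906 \cdot 59 = - \frac{1099}{4418} + 2354454 = \frac{10401976673}{4418}$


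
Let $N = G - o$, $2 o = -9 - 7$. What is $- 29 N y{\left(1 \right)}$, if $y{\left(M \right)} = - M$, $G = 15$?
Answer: $667$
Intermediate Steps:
$o = -8$ ($o = \frac{-9 - 7}{2} = \frac{1}{2} \left(-16\right) = -8$)
$N = 23$ ($N = 15 - -8 = 15 + 8 = 23$)
$- 29 N y{\left(1 \right)} = \left(-29\right) 23 \left(\left(-1\right) 1\right) = \left(-667\right) \left(-1\right) = 667$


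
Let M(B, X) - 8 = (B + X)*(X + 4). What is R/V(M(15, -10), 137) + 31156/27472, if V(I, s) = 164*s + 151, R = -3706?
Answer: 150726583/155347292 ≈ 0.97026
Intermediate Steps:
M(B, X) = 8 + (4 + X)*(B + X) (M(B, X) = 8 + (B + X)*(X + 4) = 8 + (B + X)*(4 + X) = 8 + (4 + X)*(B + X))
V(I, s) = 151 + 164*s
R/V(M(15, -10), 137) + 31156/27472 = -3706/(151 + 164*137) + 31156/27472 = -3706/(151 + 22468) + 31156*(1/27472) = -3706/22619 + 7789/6868 = 150726583/155347292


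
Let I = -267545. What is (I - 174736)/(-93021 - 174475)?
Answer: 442281/267496 ≈ 1.6534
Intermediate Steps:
(I - 174736)/(-93021 - 174475) = (-267545 - 174736)/(-93021 - 174475) = -442281/(-267496) = -442281*(-1/267496) = 442281/267496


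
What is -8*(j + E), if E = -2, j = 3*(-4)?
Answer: 112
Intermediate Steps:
j = -12
-8*(j + E) = -8*(-12 - 2) = -8*(-14) = 112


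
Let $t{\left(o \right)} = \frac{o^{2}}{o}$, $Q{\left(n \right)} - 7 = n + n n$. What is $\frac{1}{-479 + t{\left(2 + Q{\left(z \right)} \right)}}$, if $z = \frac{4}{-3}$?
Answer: $- \frac{9}{4226} \approx -0.0021297$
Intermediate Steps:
$z = - \frac{4}{3}$ ($z = 4 \left(- \frac{1}{3}\right) = - \frac{4}{3} \approx -1.3333$)
$Q{\left(n \right)} = 7 + n + n^{2}$ ($Q{\left(n \right)} = 7 + \left(n + n n\right) = 7 + \left(n + n^{2}\right) = 7 + n + n^{2}$)
$t{\left(o \right)} = o$
$\frac{1}{-479 + t{\left(2 + Q{\left(z \right)} \right)}} = \frac{1}{-479 + \left(2 + \left(7 - \frac{4}{3} + \left(- \frac{4}{3}\right)^{2}\right)\right)} = \frac{1}{-479 + \left(2 + \left(7 - \frac{4}{3} + \frac{16}{9}\right)\right)} = \frac{1}{-479 + \left(2 + \frac{67}{9}\right)} = \frac{1}{-479 + \frac{85}{9}} = \frac{1}{- \frac{4226}{9}} = - \frac{9}{4226}$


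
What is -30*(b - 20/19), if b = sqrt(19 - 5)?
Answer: 600/19 - 30*sqrt(14) ≈ -80.671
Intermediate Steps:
b = sqrt(14) ≈ 3.7417
-30*(b - 20/19) = -30*(sqrt(14) - 20/19) = -30*(-20/19 + sqrt(14)) = 600/19 - 30*sqrt(14)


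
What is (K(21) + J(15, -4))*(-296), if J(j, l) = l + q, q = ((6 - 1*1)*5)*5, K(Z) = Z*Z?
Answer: -166352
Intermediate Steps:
K(Z) = Z**2
q = 125 (q = ((6 - 1)*5)*5 = (5*5)*5 = 25*5 = 125)
J(j, l) = 125 + l (J(j, l) = l + 125 = 125 + l)
(K(21) + J(15, -4))*(-296) = (21**2 + (125 - 4))*(-296) = (441 + 121)*(-296) = 562*(-296) = -166352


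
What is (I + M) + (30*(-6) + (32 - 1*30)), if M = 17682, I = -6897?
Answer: 10607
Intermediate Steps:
(I + M) + (30*(-6) + (32 - 1*30)) = (-6897 + 17682) + (30*(-6) + (32 - 1*30)) = 10785 + (-180 + (32 - 30)) = 10785 + (-180 + 2) = 10785 - 178 = 10607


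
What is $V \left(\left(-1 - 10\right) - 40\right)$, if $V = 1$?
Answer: $-51$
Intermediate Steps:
$V \left(\left(-1 - 10\right) - 40\right) = 1 \left(\left(-1 - 10\right) - 40\right) = 1 \left(-11 - 40\right) = 1 \left(-51\right) = -51$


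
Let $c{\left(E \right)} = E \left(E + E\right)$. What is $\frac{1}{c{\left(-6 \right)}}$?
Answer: $\frac{1}{72} \approx 0.013889$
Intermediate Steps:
$c{\left(E \right)} = 2 E^{2}$ ($c{\left(E \right)} = E 2 E = 2 E^{2}$)
$\frac{1}{c{\left(-6 \right)}} = \frac{1}{2 \left(-6\right)^{2}} = \frac{1}{2 \cdot 36} = \frac{1}{72}$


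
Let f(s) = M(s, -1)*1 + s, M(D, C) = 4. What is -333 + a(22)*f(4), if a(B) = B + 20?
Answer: 3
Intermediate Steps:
a(B) = 20 + B
f(s) = 4 + s (f(s) = 4*1 + s = 4 + s)
-333 + a(22)*f(4) = -333 + (20 + 22)*(4 + 4) = -333 + 42*8 = -333 + 336 = 3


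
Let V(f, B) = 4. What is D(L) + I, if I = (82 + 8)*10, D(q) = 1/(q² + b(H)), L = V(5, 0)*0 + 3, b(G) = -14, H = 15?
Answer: 4499/5 ≈ 899.80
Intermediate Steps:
L = 3 (L = 4*0 + 3 = 0 + 3 = 3)
D(q) = 1/(-14 + q²) (D(q) = 1/(q² - 14) = 1/(-14 + q²))
I = 900 (I = 90*10 = 900)
D(L) + I = 1/(-14 + 3²) + 900 = 1/(-14 + 9) + 900 = 1/(-5) + 900 = -⅕ + 900 = 4499/5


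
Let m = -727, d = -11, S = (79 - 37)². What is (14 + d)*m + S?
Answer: -417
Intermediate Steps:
S = 1764 (S = 42² = 1764)
(14 + d)*m + S = (14 - 11)*(-727) + 1764 = 3*(-727) + 1764 = -2181 + 1764 = -417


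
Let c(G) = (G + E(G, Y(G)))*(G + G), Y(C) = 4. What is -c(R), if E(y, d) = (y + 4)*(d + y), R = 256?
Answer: -34742272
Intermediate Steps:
E(y, d) = (4 + y)*(d + y)
c(G) = 2*G*(16 + G² + 9*G) (c(G) = (G + (G² + 4*4 + 4*G + 4*G))*(G + G) = (G + (G² + 16 + 4*G + 4*G))*(2*G) = (G + (16 + G² + 8*G))*(2*G) = (16 + G² + 9*G)*(2*G) = 2*G*(16 + G² + 9*G))
-c(R) = -2*256*(16 + 256² + 9*256) = -2*256*(16 + 65536 + 2304) = -2*256*67856 = -1*34742272 = -34742272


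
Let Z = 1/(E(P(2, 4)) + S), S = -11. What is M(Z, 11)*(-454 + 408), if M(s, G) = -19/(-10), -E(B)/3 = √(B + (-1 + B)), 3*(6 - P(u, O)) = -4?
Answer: -437/5 ≈ -87.400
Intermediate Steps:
P(u, O) = 22/3 (P(u, O) = 6 - ⅓*(-4) = 6 + 4/3 = 22/3)
E(B) = -3*√(-1 + 2*B) (E(B) = -3*√(B + (-1 + B)) = -3*√(-1 + 2*B))
Z = 1/(-11 - √123) (Z = 1/(-3*√(-1 + 2*(22/3)) - 11) = 1/(-3*√(-1 + 44/3) - 11) = 1/(-√123 - 11) = 1/(-11 - √123) ≈ -0.045268)
M(s, G) = 19/10 (M(s, G) = -19*(-⅒) = 19/10)
M(Z, 11)*(-454 + 408) = 19*(-454 + 408)/10 = (19/10)*(-46) = -437/5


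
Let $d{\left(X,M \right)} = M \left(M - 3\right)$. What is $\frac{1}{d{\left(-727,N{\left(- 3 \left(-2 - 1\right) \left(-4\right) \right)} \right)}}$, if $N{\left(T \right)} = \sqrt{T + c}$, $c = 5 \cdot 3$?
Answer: $- \frac{1}{30} + \frac{i \sqrt{21}}{210} \approx -0.033333 + 0.021822 i$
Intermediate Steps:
$c = 15$
$N{\left(T \right)} = \sqrt{15 + T}$ ($N{\left(T \right)} = \sqrt{T + 15} = \sqrt{15 + T}$)
$d{\left(X,M \right)} = M \left(-3 + M\right)$
$\frac{1}{d{\left(-727,N{\left(- 3 \left(-2 - 1\right) \left(-4\right) \right)} \right)}} = \frac{1}{\sqrt{15 + - 3 \left(-2 - 1\right) \left(-4\right)} \left(-3 + \sqrt{15 + - 3 \left(-2 - 1\right) \left(-4\right)}\right)} = \frac{1}{\sqrt{15 + \left(-3\right) \left(-3\right) \left(-4\right)} \left(-3 + \sqrt{15 + \left(-3\right) \left(-3\right) \left(-4\right)}\right)} = \frac{1}{\sqrt{15 + 9 \left(-4\right)} \left(-3 + \sqrt{15 + 9 \left(-4\right)}\right)} = \frac{1}{\sqrt{15 - 36} \left(-3 + \sqrt{15 - 36}\right)} = \frac{1}{\sqrt{-21} \left(-3 + \sqrt{-21}\right)} = \frac{1}{i \sqrt{21} \left(-3 + i \sqrt{21}\right)} = - \frac{i \sqrt{21}}{21 \left(-3 + i \sqrt{21}\right)}$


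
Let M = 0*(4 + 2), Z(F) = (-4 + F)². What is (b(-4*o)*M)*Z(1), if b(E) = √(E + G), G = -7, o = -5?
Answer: 0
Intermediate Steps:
b(E) = √(-7 + E) (b(E) = √(E - 7) = √(-7 + E))
M = 0 (M = 0*6 = 0)
(b(-4*o)*M)*Z(1) = (√(-7 - 4*(-5))*0)*(-4 + 1)² = (√(-7 + 20)*0)*(-3)² = (√13*0)*9 = 0*9 = 0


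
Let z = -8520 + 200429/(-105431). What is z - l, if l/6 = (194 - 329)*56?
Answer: 3883877611/105431 ≈ 36838.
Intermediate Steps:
z = -898472549/105431 (z = -8520 + 200429*(-1/105431) = -8520 - 200429/105431 = -898472549/105431 ≈ -8521.9)
l = -45360 (l = 6*((194 - 329)*56) = 6*(-135*56) = 6*(-7560) = -45360)
z - l = -898472549/105431 - 1*(-45360) = -898472549/105431 + 45360 = 3883877611/105431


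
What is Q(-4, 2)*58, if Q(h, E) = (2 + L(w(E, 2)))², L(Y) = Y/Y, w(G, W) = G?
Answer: 522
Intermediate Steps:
L(Y) = 1
Q(h, E) = 9 (Q(h, E) = (2 + 1)² = 3² = 9)
Q(-4, 2)*58 = 9*58 = 522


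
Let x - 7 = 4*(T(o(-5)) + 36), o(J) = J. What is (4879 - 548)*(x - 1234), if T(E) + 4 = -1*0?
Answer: -4759769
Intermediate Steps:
T(E) = -4 (T(E) = -4 - 1*0 = -4 + 0 = -4)
x = 135 (x = 7 + 4*(-4 + 36) = 7 + 4*32 = 7 + 128 = 135)
(4879 - 548)*(x - 1234) = (4879 - 548)*(135 - 1234) = 4331*(-1099) = -4759769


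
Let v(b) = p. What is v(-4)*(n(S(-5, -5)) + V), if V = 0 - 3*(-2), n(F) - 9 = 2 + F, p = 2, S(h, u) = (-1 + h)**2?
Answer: 106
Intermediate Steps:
v(b) = 2
n(F) = 11 + F (n(F) = 9 + (2 + F) = 11 + F)
V = 6 (V = 0 + 6 = 6)
v(-4)*(n(S(-5, -5)) + V) = 2*((11 + (-1 - 5)**2) + 6) = 2*((11 + (-6)**2) + 6) = 2*((11 + 36) + 6) = 2*(47 + 6) = 2*53 = 106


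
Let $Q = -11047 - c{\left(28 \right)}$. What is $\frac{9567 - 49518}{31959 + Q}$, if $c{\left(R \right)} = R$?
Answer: $- \frac{1737}{908} \approx -1.913$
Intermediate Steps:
$Q = -11075$ ($Q = -11047 - 28 = -11075$)
$\frac{9567 - 49518}{31959 + Q} = \frac{9567 - 49518}{31959 - 11075} = - \frac{39951}{20884} = \left(-39951\right) \frac{1}{20884} = - \frac{1737}{908}$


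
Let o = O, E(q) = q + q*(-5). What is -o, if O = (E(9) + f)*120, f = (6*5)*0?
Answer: 4320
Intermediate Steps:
f = 0 (f = 30*0 = 0)
E(q) = -4*q (E(q) = q - 5*q = -4*q)
O = -4320 (O = (-4*9 + 0)*120 = (-36 + 0)*120 = -36*120 = -4320)
o = -4320
-o = -1*(-4320) = 4320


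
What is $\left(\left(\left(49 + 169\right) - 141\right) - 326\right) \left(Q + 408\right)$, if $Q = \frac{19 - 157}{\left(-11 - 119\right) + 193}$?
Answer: $- \frac{707326}{7} \approx -1.0105 \cdot 10^{5}$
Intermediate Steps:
$Q = - \frac{46}{21}$ ($Q = - \frac{138}{\left(-11 - 119\right) + 193} = - \frac{138}{-130 + 193} = - \frac{138}{63} = \left(-138\right) \frac{1}{63} = - \frac{46}{21} \approx -2.1905$)
$\left(\left(\left(49 + 169\right) - 141\right) - 326\right) \left(Q + 408\right) = \left(\left(\left(49 + 169\right) - 141\right) - 326\right) \left(- \frac{46}{21} + 408\right) = \left(\left(218 - 141\right) - 326\right) \frac{8522}{21} = \left(77 - 326\right) \frac{8522}{21} = \left(-249\right) \frac{8522}{21} = - \frac{707326}{7}$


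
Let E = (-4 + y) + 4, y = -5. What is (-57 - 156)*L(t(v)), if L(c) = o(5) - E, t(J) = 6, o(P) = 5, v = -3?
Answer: -2130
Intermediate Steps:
E = -5 (E = (-4 - 5) + 4 = -9 + 4 = -5)
L(c) = 10 (L(c) = 5 - 1*(-5) = 5 + 5 = 10)
(-57 - 156)*L(t(v)) = (-57 - 156)*10 = -213*10 = -2130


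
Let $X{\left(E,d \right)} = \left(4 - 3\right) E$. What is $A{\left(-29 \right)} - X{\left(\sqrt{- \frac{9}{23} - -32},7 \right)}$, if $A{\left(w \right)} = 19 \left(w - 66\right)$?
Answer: $-1805 - \frac{\sqrt{16721}}{23} \approx -1810.6$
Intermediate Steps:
$A{\left(w \right)} = -1254 + 19 w$ ($A{\left(w \right)} = 19 \left(-66 + w\right) = -1254 + 19 w$)
$X{\left(E,d \right)} = E$ ($X{\left(E,d \right)} = 1 E = E$)
$A{\left(-29 \right)} - X{\left(\sqrt{- \frac{9}{23} - -32},7 \right)} = \left(-1254 + 19 \left(-29\right)\right) - \sqrt{- \frac{9}{23} - -32} = \left(-1254 - 551\right) - \sqrt{\left(-9\right) \frac{1}{23} + 32} = -1805 - \sqrt{- \frac{9}{23} + 32} = -1805 - \sqrt{\frac{727}{23}} = -1805 - \frac{\sqrt{16721}}{23}$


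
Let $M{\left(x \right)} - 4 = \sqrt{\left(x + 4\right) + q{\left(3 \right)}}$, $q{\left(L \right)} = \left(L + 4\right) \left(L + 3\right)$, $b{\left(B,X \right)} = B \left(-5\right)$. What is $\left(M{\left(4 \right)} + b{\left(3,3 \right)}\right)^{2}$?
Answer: $171 - 110 \sqrt{2} \approx 15.437$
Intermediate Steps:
$b{\left(B,X \right)} = - 5 B$
$q{\left(L \right)} = \left(3 + L\right) \left(4 + L\right)$ ($q{\left(L \right)} = \left(4 + L\right) \left(3 + L\right) = \left(3 + L\right) \left(4 + L\right)$)
$M{\left(x \right)} = 4 + \sqrt{46 + x}$ ($M{\left(x \right)} = 4 + \sqrt{\left(x + 4\right) + \left(12 + 3^{2} + 7 \cdot 3\right)} = 4 + \sqrt{\left(4 + x\right) + \left(12 + 9 + 21\right)} = 4 + \sqrt{\left(4 + x\right) + 42} = 4 + \sqrt{46 + x}$)
$\left(M{\left(4 \right)} + b{\left(3,3 \right)}\right)^{2} = \left(\left(4 + \sqrt{46 + 4}\right) - 15\right)^{2} = \left(\left(4 + \sqrt{50}\right) - 15\right)^{2} = \left(\left(4 + 5 \sqrt{2}\right) - 15\right)^{2} = \left(-11 + 5 \sqrt{2}\right)^{2}$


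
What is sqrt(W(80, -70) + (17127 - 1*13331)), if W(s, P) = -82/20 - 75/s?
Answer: sqrt(1516385)/20 ≈ 61.571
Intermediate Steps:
W(s, P) = -41/10 - 75/s (W(s, P) = -82*1/20 - 75/s = -41/10 - 75/s)
sqrt(W(80, -70) + (17127 - 1*13331)) = sqrt((-41/10 - 75/80) + (17127 - 1*13331)) = sqrt((-41/10 - 75*1/80) + (17127 - 13331)) = sqrt((-41/10 - 15/16) + 3796) = sqrt(-403/80 + 3796) = sqrt(303277/80) = sqrt(1516385)/20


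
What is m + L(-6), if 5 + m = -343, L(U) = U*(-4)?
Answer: -324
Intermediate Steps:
L(U) = -4*U
m = -348 (m = -5 - 343 = -348)
m + L(-6) = -348 - 4*(-6) = -348 + 24 = -324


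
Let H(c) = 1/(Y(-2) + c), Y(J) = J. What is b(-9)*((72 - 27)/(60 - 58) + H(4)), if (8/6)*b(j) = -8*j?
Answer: 1242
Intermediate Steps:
H(c) = 1/(-2 + c)
b(j) = -6*j (b(j) = 3*(-8*j)/4 = -6*j)
b(-9)*((72 - 27)/(60 - 58) + H(4)) = (-6*(-9))*((72 - 27)/(60 - 58) + 1/(-2 + 4)) = 54*(45/2 + 1/2) = 54*(45*(½) + ½) = 54*(45/2 + ½) = 54*23 = 1242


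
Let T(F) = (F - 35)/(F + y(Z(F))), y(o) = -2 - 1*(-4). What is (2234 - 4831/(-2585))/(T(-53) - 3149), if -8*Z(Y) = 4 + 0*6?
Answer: -294765771/414920935 ≈ -0.71041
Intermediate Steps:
Z(Y) = -1/2 (Z(Y) = -(4 + 0*6)/8 = -(4 + 0)/8 = -1/8*4 = -1/2)
y(o) = 2 (y(o) = -2 + 4 = 2)
T(F) = (-35 + F)/(2 + F) (T(F) = (F - 35)/(F + 2) = (-35 + F)/(2 + F))
(2234 - 4831/(-2585))/(T(-53) - 3149) = (2234 - 4831/(-2585))/((-35 - 53)/(2 - 53) - 3149) = (2234 - 4831*(-1/2585))/(-88/(-51) - 3149) = (2234 + 4831/2585)/(-1/51*(-88) - 3149) = 5779721/(2585*(88/51 - 3149)) = 5779721/(2585*(-160511/51)) = (5779721/2585)*(-51/160511) = -294765771/414920935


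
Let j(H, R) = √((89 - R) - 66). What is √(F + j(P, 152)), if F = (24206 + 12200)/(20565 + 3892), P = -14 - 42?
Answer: √(890381542 + 598144849*I*√129)/24457 ≈ 2.544 + 2.2323*I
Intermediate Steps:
P = -56
j(H, R) = √(23 - R)
F = 36406/24457 ≈ 1.4886
√(F + j(P, 152)) = √(36406/24457 + √(23 - 1*152)) = √(36406/24457 + √(23 - 152)) = √(36406/24457 + √(-129)) = √(36406/24457 + I*√129)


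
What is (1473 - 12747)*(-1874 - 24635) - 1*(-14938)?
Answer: 298877404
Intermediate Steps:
(1473 - 12747)*(-1874 - 24635) - 1*(-14938) = -11274*(-26509) + 14938 = 298862466 + 14938 = 298877404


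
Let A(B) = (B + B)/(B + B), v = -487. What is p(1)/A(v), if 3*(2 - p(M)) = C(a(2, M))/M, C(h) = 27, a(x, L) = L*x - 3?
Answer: -7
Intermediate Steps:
a(x, L) = -3 + L*x
A(B) = 1 (A(B) = (2*B)/((2*B)) = (2*B)*(1/(2*B)) = 1)
p(M) = 2 - 9/M
p(1)/A(v) = (2 - 9/1)/1 = (2 - 9*1)*1 = (2 - 9)*1 = -7*1 = -7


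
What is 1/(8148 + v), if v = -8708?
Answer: -1/560 ≈ -0.0017857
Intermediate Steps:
1/(8148 + v) = 1/(8148 - 8708) = 1/(-560) = -1/560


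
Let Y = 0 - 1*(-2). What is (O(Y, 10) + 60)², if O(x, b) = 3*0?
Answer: 3600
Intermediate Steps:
Y = 2 (Y = 0 + 2 = 2)
O(x, b) = 0
(O(Y, 10) + 60)² = (0 + 60)² = 60² = 3600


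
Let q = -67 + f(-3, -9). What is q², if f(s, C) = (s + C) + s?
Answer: 6724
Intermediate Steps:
f(s, C) = C + 2*s (f(s, C) = (C + s) + s = C + 2*s)
q = -82 (q = -67 + (-9 + 2*(-3)) = -67 + (-9 - 6) = -67 - 15 = -82)
q² = (-82)² = 6724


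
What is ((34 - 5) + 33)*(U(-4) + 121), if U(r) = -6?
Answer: 7130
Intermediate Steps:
((34 - 5) + 33)*(U(-4) + 121) = ((34 - 5) + 33)*(-6 + 121) = (29 + 33)*115 = 62*115 = 7130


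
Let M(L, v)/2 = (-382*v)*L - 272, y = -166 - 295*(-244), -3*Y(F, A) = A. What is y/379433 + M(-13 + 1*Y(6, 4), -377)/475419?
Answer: -656792731970/77309853183 ≈ -8.4956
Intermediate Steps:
Y(F, A) = -A/3
y = 71814 (y = -166 + 71980 = 71814)
M(L, v) = -544 - 764*L*v (M(L, v) = 2*((-382*v)*L - 272) = 2*(-382*L*v - 272) = 2*(-272 - 382*L*v) = -544 - 764*L*v)
y/379433 + M(-13 + 1*Y(6, 4), -377)/475419 = 71814/379433 + (-544 - 764*(-13 + 1*(-⅓*4))*(-377))/475419 = 71814*(1/379433) + (-544 - 764*(-13 + 1*(-4/3))*(-377))*(1/475419) = 71814/379433 + (-544 - 764*(-13 - 4/3)*(-377))*(1/475419) = 71814/379433 + (-544 - 764*(-43/3)*(-377))*(1/475419) = 71814/379433 + (-544 - 12385204/3)*(1/475419) = 71814/379433 - 12386836/3*1/475419 = 71814/379433 - 1769548/203751 = -656792731970/77309853183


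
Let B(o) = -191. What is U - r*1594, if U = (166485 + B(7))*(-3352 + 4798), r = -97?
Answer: 240615742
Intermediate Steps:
U = 240461124 (U = (166485 - 191)*(-3352 + 4798) = 166294*1446 = 240461124)
U - r*1594 = 240461124 - (-97)*1594 = 240461124 - 1*(-154618) = 240461124 + 154618 = 240615742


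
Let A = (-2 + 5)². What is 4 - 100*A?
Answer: -896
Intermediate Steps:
A = 9 (A = 3² = 9)
4 - 100*A = 4 - 100*9 = 4 - 900 = -896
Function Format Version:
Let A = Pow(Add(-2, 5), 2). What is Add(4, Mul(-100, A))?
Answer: -896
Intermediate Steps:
A = 9 (A = Pow(3, 2) = 9)
Add(4, Mul(-100, A)) = Add(4, Mul(-100, 9)) = Add(4, -900) = -896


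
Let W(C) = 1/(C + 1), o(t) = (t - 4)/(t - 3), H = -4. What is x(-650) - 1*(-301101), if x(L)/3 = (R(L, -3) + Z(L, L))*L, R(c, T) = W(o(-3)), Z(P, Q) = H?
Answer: 308001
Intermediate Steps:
Z(P, Q) = -4
o(t) = (-4 + t)/(-3 + t)
W(C) = 1/(1 + C)
R(c, T) = 6/13 (R(c, T) = 1/(1 + (-4 - 3)/(-3 - 3)) = 1/(1 - 7/(-6)) = 1/(1 - ⅙*(-7)) = 1/(1 + 7/6) = 1/(13/6) = 6/13)
x(L) = -138*L/13 (x(L) = 3*((6/13 - 4)*L) = 3*(-46*L/13) = -138*L/13)
x(-650) - 1*(-301101) = -138/13*(-650) - 1*(-301101) = 6900 + 301101 = 308001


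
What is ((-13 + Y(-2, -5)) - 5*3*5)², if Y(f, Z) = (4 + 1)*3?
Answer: 5329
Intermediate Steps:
Y(f, Z) = 15 (Y(f, Z) = 5*3 = 15)
((-13 + Y(-2, -5)) - 5*3*5)² = ((-13 + 15) - 5*3*5)² = (2 - 15*5)² = (2 - 75)² = (-73)² = 5329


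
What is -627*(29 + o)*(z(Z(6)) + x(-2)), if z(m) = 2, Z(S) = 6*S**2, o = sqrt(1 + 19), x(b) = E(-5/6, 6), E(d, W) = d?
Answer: -42427/2 - 1463*sqrt(5) ≈ -24485.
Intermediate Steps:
x(b) = -5/6
o = 2*sqrt(5) (o = sqrt(20) = 2*sqrt(5) ≈ 4.4721)
-627*(29 + o)*(z(Z(6)) + x(-2)) = -627*(29 + 2*sqrt(5))*(2 - 5/6) = -627*(29 + 2*sqrt(5))*7/6 = -627*(203/6 + 7*sqrt(5)/3) = -42427/2 - 1463*sqrt(5)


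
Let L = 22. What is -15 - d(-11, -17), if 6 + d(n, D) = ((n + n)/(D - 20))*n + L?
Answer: -905/37 ≈ -24.459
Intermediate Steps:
d(n, D) = 16 + 2*n²/(-20 + D) (d(n, D) = -6 + (((n + n)/(D - 20))*n + 22) = -6 + (((2*n)/(-20 + D))*n + 22) = -6 + ((2*n/(-20 + D))*n + 22) = -6 + (2*n²/(-20 + D) + 22) = -6 + (22 + 2*n²/(-20 + D)) = 16 + 2*n²/(-20 + D))
-15 - d(-11, -17) = -15 - 2*(-160 + (-11)² + 8*(-17))/(-20 - 17) = -15 - 2*(-160 + 121 - 136)/(-37) = -15 - 2*(-1)*(-175)/37 = -15 - 1*350/37 = -15 - 350/37 = -905/37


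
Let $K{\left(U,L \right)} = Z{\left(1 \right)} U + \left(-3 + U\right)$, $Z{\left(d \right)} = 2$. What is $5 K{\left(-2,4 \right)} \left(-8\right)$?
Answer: $360$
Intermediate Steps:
$K{\left(U,L \right)} = -3 + 3 U$ ($K{\left(U,L \right)} = 2 U + \left(-3 + U\right) = -3 + 3 U$)
$5 K{\left(-2,4 \right)} \left(-8\right) = 5 \left(-3 + 3 \left(-2\right)\right) \left(-8\right) = 5 \left(-3 - 6\right) \left(-8\right) = 5 \left(-9\right) \left(-8\right) = \left(-45\right) \left(-8\right) = 360$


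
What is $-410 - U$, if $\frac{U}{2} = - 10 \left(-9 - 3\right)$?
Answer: $-650$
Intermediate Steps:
$U = 240$ ($U = 2 \left(- 10 \left(-9 - 3\right)\right) = 2 \left(\left(-10\right) \left(-12\right)\right) = 2 \cdot 120 = 240$)
$-410 - U = -410 - 240 = -650$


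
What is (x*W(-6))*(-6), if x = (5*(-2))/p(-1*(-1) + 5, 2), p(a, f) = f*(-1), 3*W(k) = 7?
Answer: -70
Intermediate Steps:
W(k) = 7/3 (W(k) = (⅓)*7 = 7/3)
p(a, f) = -f
x = 5 (x = (5*(-2))/((-1*2)) = -10/(-2) = -10*(-½) = 5)
(x*W(-6))*(-6) = (5*(7/3))*(-6) = (35/3)*(-6) = -70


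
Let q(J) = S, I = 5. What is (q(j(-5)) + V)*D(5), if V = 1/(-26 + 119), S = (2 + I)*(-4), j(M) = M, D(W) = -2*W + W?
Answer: 13015/93 ≈ 139.95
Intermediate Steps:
D(W) = -W
S = -28 (S = (2 + 5)*(-4) = 7*(-4) = -28)
q(J) = -28
V = 1/93 ≈ 0.010753
(q(j(-5)) + V)*D(5) = (-28 + 1/93)*(-1*5) = -2603/93*(-5) = 13015/93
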